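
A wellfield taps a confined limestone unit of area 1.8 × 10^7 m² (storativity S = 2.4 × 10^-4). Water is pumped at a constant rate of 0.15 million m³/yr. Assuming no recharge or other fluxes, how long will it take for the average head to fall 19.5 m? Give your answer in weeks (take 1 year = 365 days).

t ≈ 29.3 weeks

ΔV = S × A × Δh = 2.4 × 10^-4 × 1.8 × 10^7 × 19.5 = 84240 m³
Q = 0.15 million m³/yr = 411 m³/d
t = ΔV / Q = 84240 m³ / 411 m³/d = 205 d
t = 205 d ≈ 29.28 weeks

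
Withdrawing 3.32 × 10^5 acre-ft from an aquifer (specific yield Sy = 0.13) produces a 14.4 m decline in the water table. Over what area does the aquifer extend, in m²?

A ≈ 2.19 × 10^8 m²

ΔV = 3.32 × 10^5 acre-ft = 4.095 × 10^8 m³
A = ΔV / (Sy × Δh) = 4.095 × 10^8 / (0.13 × 14.4) = 2.188 × 10^8 m²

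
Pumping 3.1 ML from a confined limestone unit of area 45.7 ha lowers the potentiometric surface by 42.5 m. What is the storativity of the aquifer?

S ≈ 1.6 × 10^-4

A = 45.7 ha = 4.57 × 10^5 m²
ΔV = 3.1 ML = 3100 m³
S = ΔV / (A × Δh) = 3100 m³ / (4.57 × 10^5 m² × 42.5 m) = 1.596 × 10^-4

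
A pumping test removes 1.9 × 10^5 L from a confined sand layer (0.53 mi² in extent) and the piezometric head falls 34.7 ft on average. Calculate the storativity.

S ≈ 1.3 × 10^-5

A = 0.53 mi² = 1.373 × 10^6 m²
Δh = 34.7 ft = 10.58 m
ΔV = 1.9 × 10^5 L = 190 m³
S = ΔV / (A × Δh) = 190 m³ / (1.373 × 10^6 m² × 10.58 m) = 1.309 × 10^-5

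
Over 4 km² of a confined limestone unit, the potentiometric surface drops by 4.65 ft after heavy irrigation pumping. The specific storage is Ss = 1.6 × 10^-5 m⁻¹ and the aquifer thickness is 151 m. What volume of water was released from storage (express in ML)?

S = Ss × b = 1.6 × 10^-5 m⁻¹ × 151 m = 2.416 × 10^-3
A = 4 km² = 4 × 10^6 m²
Δh = 4.65 ft = 1.417 m
ΔV = S × A × Δh = 0.002416 × 4 × 10^6 m² × 1.417 m = 13700 m³
ΔV = 13700 m³ = 13.7 ML

ΔV ≈ 13.7 ML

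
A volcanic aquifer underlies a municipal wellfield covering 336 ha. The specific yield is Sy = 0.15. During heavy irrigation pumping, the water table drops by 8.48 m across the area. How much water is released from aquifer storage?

ΔV ≈ 4.27 × 10^6 m³

A = 336 ha = 3.36 × 10^6 m²
ΔV = Sy × A × Δh = 0.15 × 3.36 × 10^6 m² × 8.48 m = 4.274 × 10^6 m³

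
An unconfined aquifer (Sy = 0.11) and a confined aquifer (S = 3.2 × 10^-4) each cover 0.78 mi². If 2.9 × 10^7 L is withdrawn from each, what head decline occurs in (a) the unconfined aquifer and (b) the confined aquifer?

Δh_u ≈ 0.131 m; Δh_c ≈ 44.9 m

A = 0.78 mi² = 2.02 × 10^6 m²
ΔV = 2.9 × 10^7 L = 29000 m³
Unconfined: Δh_u = ΔV/(Sy·A) = 29000/(0.11 × 2.02 × 10^6) = 0.1305 m
Confined: Δh_c = ΔV/(S·A) = 29000/(3.2 × 10^-4 × 2.02 × 10^6) = 44.86 m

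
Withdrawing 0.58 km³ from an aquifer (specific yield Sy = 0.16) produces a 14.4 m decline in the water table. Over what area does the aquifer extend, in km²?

ΔV = 0.58 km³ = 5.8 × 10^8 m³
A = ΔV / (Sy × Δh) = 5.8 × 10^8 / (0.16 × 14.4) = 2.517 × 10^8 m²
A = 2.517 × 10^8 m² = 251.7 km²

A ≈ 252 km²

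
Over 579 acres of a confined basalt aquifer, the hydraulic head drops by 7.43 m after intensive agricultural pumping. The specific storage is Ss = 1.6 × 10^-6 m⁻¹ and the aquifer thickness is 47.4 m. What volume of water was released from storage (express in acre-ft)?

ΔV ≈ 1.07 acre-ft

S = Ss × b = 1.6 × 10^-6 m⁻¹ × 47.4 m = 7.584 × 10^-5
A = 579 acres = 2.343 × 10^6 m²
ΔV = S × A × Δh = 7.584 × 10^-5 × 2.343 × 10^6 m² × 7.43 m = 1320 m³
ΔV = 1320 m³ = 1.07 acre-ft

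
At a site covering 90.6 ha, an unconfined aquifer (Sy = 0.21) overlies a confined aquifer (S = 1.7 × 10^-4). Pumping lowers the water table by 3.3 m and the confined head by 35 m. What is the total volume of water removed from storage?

A = 90.6 ha = 9.06 × 10^5 m²
Unconfined: ΔV_u = Sy × A × Δh_u = 0.21 × 9.06 × 10^5 × 3.3 = 6.279 × 10^5 m³
Confined: ΔV_c = S × A × Δh_c = 1.7 × 10^-4 × 9.06 × 10^5 × 35 = 5391 m³
Total ΔV = 6.279 × 10^5 + 5391 = 6.332 × 10^5 m³

ΔV ≈ 6.33 × 10^5 m³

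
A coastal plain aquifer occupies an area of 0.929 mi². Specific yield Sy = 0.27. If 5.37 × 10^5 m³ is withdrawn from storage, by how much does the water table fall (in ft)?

A = 0.929 mi² = 2.406 × 10^6 m²
Δh = ΔV / (Sy × A) = 5.37 × 10^5 m³ / (0.27 × 2.406 × 10^6 m²) = 0.8266 m
Δh = 0.8266 m = 2.712 ft

Δh ≈ 2.71 ft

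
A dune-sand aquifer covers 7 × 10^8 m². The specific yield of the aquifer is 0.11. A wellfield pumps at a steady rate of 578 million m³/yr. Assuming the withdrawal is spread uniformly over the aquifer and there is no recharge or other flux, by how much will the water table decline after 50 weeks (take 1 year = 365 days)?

Q = 578 million m³/yr = 1.584 × 10^6 m³/d
t = 50 weeks = 350 d
ΔV = Q × t = 1.584 × 10^6 m³/d × 350 d = 5.542 × 10^8 m³
Δh = ΔV / (Sy × A) = 5.542 × 10^8 / (0.11 × 7 × 10^8) = 7.198 m

Δh ≈ 7.2 m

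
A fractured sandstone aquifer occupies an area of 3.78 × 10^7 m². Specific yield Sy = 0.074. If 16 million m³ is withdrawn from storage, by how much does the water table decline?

Δh ≈ 5.72 m

ΔV = 16 million m³ = 1.6 × 10^7 m³
Δh = ΔV / (Sy × A) = 1.6 × 10^7 m³ / (0.074 × 3.78 × 10^7 m²) = 5.72 m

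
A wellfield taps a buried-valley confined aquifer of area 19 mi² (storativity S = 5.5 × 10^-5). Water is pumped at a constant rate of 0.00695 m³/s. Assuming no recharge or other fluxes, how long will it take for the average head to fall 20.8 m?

A = 19 mi² = 4.921 × 10^7 m²
ΔV = S × A × Δh = 5.5 × 10^-5 × 4.921 × 10^7 × 20.8 = 56300 m³
Q = 0.00695 m³/s = 600.5 m³/d
t = ΔV / Q = 56300 m³ / 600.5 m³/d = 93.75 d

t ≈ 93.8 days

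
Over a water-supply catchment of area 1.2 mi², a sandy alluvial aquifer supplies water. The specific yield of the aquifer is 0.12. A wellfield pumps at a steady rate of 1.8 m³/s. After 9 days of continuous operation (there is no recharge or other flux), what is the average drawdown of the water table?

Δh ≈ 3.75 m

A = 1.2 mi² = 3.108 × 10^6 m²
Q = 1.8 m³/s = 1.555 × 10^5 m³/d
ΔV = Q × t = 1.555 × 10^5 m³/d × 9 d = 1.4 × 10^6 m³
Δh = ΔV / (Sy × A) = 1.4 × 10^6 / (0.12 × 3.108 × 10^6) = 3.753 m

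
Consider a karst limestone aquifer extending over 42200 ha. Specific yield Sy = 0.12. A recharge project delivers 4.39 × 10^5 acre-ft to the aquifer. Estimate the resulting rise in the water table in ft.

Δh ≈ 35.1 ft

A = 42200 ha = 4.22 × 10^8 m²
ΔV = 4.39 × 10^5 acre-ft = 5.415 × 10^8 m³
Δh = ΔV / (Sy × A) = 5.415 × 10^8 m³ / (0.12 × 4.22 × 10^8 m²) = 10.69 m
Δh = 10.69 m = 35.08 ft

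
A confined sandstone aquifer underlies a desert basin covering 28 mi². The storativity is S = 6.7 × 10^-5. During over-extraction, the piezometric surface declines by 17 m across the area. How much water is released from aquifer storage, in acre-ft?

ΔV ≈ 67 acre-ft

A = 28 mi² = 7.252 × 10^7 m²
ΔV = S × A × Δh = 6.7 × 10^-5 × 7.252 × 10^7 m² × 17 m = 82600 m³
ΔV = 82600 m³ = 66.96 acre-ft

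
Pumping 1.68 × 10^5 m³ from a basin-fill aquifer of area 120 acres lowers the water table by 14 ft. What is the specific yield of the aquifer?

Sy ≈ 0.081

A = 120 acres = 4.856 × 10^5 m²
Δh = 14 ft = 4.267 m
Sy = ΔV / (A × Δh) = 1.68 × 10^5 m³ / (4.856 × 10^5 m² × 4.267 m) = 0.08107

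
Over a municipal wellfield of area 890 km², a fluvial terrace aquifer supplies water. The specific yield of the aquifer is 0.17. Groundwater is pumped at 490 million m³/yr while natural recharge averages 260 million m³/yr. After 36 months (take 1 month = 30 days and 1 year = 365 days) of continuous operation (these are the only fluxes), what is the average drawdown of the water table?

A = 890 km² = 8.9 × 10^8 m²
Net abstraction = 490 − 260 = 230 million m³/yr
Q_net = 230 million m³/yr = 6.301 × 10^5 m³/d
t = 36 months = 1080 d
ΔV = Q × t = 6.301 × 10^5 m³/d × 1080 d = 6.805 × 10^8 m³
Δh = ΔV / (Sy × A) = 6.805 × 10^8 / (0.17 × 8.9 × 10^8) = 4.498 m

Δh ≈ 4.5 m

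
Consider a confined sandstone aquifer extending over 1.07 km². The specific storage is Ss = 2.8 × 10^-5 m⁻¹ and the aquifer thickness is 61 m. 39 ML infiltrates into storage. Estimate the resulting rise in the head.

Δh ≈ 21.3 m

S = Ss × b = 2.8 × 10^-5 m⁻¹ × 61 m = 1.708 × 10^-3
A = 1.07 km² = 1.07 × 10^6 m²
ΔV = 39 ML = 39000 m³
Δh = ΔV / (S × A) = 39000 m³ / (0.001708 × 1.07 × 10^6 m²) = 21.34 m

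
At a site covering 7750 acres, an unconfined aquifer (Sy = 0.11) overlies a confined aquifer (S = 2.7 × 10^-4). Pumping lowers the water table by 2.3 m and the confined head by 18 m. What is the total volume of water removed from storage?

A = 7750 acres = 3.136 × 10^7 m²
Unconfined: ΔV_u = Sy × A × Δh_u = 0.11 × 3.136 × 10^7 × 2.3 = 7.935 × 10^6 m³
Confined: ΔV_c = S × A × Δh_c = 2.7 × 10^-4 × 3.136 × 10^7 × 18 = 1.524 × 10^5 m³
Total ΔV = 7.935 × 10^6 + 1.524 × 10^5 = 8.087 × 10^6 m³

ΔV ≈ 8.09 × 10^6 m³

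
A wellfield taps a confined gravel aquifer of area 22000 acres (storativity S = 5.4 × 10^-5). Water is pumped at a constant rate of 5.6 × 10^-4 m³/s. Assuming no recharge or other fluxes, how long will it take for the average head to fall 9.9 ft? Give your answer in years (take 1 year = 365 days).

A = 22000 acres = 8.903 × 10^7 m²
Δh = 9.9 ft = 3.018 m
ΔV = S × A × Δh = 5.4 × 10^-5 × 8.903 × 10^7 × 3.018 = 14510 m³
Q = 5.6 × 10^-4 m³/s = 48.38 m³/d
t = ΔV / Q = 14510 m³ / 48.38 m³/d = 299.8 d
t = 299.8 d ≈ 0.8215 years

t ≈ 0.821 years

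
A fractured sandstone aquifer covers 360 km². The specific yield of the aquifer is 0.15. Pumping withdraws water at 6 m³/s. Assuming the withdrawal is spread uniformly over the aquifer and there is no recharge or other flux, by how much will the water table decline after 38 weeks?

Δh ≈ 2.55 m

A = 360 km² = 3.6 × 10^8 m²
Q = 6 m³/s = 5.184 × 10^5 m³/d
t = 38 weeks = 266 d
ΔV = Q × t = 5.184 × 10^5 m³/d × 266 d = 1.379 × 10^8 m³
Δh = ΔV / (Sy × A) = 1.379 × 10^8 / (0.15 × 3.6 × 10^8) = 2.554 m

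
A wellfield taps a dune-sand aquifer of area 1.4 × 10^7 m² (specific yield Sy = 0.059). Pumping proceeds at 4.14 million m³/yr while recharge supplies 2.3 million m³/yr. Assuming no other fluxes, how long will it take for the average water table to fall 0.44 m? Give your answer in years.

t ≈ 0.198 years

ΔV = Sy × A × Δh = 0.059 × 1.4 × 10^7 × 0.44 = 3.634 × 10^5 m³
Net withdrawal = 4.14 − 2.3 = 1.84 million m³/yr = 5041 m³/d
t = ΔV / Q = 3.634 × 10^5 m³ / 5041 m³/d = 72.1 d
t = 72.1 d ≈ 0.1975 years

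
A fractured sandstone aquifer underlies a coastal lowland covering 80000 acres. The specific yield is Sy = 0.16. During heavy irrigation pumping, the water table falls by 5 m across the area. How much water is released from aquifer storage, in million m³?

ΔV ≈ 259 million m³

A = 80000 acres = 3.237 × 10^8 m²
ΔV = Sy × A × Δh = 0.16 × 3.237 × 10^8 m² × 5 m = 2.59 × 10^8 m³
ΔV = 2.59 × 10^8 m³ = 259 million m³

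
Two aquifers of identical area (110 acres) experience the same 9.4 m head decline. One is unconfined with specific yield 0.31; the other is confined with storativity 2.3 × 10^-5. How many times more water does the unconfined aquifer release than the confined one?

ΔV_u / ΔV_c ≈ 13500

A = 110 acres = 4.452 × 10^5 m²
Unconfined: ΔV_u = Sy × A × Δh = 0.31 × 4.452 × 10^5 × 9.4 = 1.297 × 10^6 m³
Confined: ΔV_c = S × A × Δh = 2.3 × 10^-5 × 4.452 × 10^5 × 9.4 = 96.24 m³
Ratio = ΔV_u / ΔV_c = Sy / S = 0.31 / 2.3 × 10^-5 = 13480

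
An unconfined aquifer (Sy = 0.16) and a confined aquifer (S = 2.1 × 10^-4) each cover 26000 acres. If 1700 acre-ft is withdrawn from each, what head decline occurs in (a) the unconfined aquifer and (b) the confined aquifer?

Δh_u ≈ 0.125 m; Δh_c ≈ 94.9 m

A = 26000 acres = 1.052 × 10^8 m²
ΔV = 1700 acre-ft = 2.097 × 10^6 m³
Unconfined: Δh_u = ΔV/(Sy·A) = 2.097 × 10^6/(0.16 × 1.052 × 10^8) = 0.1246 m
Confined: Δh_c = ΔV/(S·A) = 2.097 × 10^6/(2.1 × 10^-4 × 1.052 × 10^8) = 94.9 m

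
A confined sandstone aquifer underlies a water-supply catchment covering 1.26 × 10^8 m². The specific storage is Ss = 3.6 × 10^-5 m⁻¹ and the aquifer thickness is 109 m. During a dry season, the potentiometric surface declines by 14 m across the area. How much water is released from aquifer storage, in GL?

S = Ss × b = 3.6 × 10^-5 m⁻¹ × 109 m = 3.924 × 10^-3
ΔV = S × A × Δh = 0.003924 × 1.26 × 10^8 m² × 14 m = 6.922 × 10^6 m³
ΔV = 6.922 × 10^6 m³ = 6.922 GL

ΔV ≈ 6.92 GL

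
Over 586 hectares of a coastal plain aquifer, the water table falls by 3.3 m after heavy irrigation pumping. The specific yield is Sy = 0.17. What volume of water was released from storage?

ΔV ≈ 3.29 × 10^6 m³

A = 586 hectares = 5.86 × 10^6 m²
ΔV = Sy × A × Δh = 0.17 × 5.86 × 10^6 m² × 3.3 m = 3.287 × 10^6 m³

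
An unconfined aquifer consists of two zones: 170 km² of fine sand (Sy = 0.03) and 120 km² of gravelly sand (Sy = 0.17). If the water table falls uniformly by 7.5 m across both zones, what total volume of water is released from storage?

A₁ = 170 km² = 1.7 × 10^8 m²; A₂ = 120 km² = 1.2 × 10^8 m²
ΔV₁ = 0.03 × 1.7 × 10^8 × 7.5 = 3.825 × 10^7 m³
ΔV₂ = 0.17 × 1.2 × 10^8 × 7.5 = 1.53 × 10^8 m³
ΔV = ΔV₁ + ΔV₂ = 1.913 × 10^8 m³

ΔV ≈ 1.91 × 10^8 m³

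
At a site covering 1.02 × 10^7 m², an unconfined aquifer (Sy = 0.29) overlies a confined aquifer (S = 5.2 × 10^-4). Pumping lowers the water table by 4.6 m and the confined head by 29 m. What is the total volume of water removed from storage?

ΔV ≈ 1.38 × 10^7 m³

Unconfined: ΔV_u = Sy × A × Δh_u = 0.29 × 1.02 × 10^7 × 4.6 = 1.361 × 10^7 m³
Confined: ΔV_c = S × A × Δh_c = 5.2 × 10^-4 × 1.02 × 10^7 × 29 = 1.538 × 10^5 m³
Total ΔV = 1.361 × 10^7 + 1.538 × 10^5 = 1.376 × 10^7 m³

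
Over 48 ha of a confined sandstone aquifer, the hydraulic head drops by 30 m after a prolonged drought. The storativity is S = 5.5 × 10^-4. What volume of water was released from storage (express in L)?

ΔV ≈ 7.92 × 10^6 L

A = 48 ha = 4.8 × 10^5 m²
ΔV = S × A × Δh = 5.5 × 10^-4 × 4.8 × 10^5 m² × 30 m = 7920 m³
ΔV = 7920 m³ = 7.92 × 10^6 L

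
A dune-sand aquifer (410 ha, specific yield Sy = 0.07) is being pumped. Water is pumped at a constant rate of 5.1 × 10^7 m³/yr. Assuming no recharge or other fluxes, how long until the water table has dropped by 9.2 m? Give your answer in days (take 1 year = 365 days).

t ≈ 18.9 days

A = 410 ha = 4.1 × 10^6 m²
ΔV = Sy × A × Δh = 0.07 × 4.1 × 10^6 × 9.2 = 2.64 × 10^6 m³
Q = 5.1 × 10^7 m³/yr = 1.397 × 10^5 m³/d
t = ΔV / Q = 2.64 × 10^6 m³ / 1.397 × 10^5 m³/d = 18.9 d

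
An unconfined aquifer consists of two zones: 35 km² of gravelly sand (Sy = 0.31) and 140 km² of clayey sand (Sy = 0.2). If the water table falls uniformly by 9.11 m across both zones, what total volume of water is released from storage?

A₁ = 35 km² = 3.5 × 10^7 m²; A₂ = 140 km² = 1.4 × 10^8 m²
ΔV₁ = 0.31 × 3.5 × 10^7 × 9.11 = 9.884 × 10^7 m³
ΔV₂ = 0.2 × 1.4 × 10^8 × 9.11 = 2.551 × 10^8 m³
ΔV = ΔV₁ + ΔV₂ = 3.539 × 10^8 m³

ΔV ≈ 3.54 × 10^8 m³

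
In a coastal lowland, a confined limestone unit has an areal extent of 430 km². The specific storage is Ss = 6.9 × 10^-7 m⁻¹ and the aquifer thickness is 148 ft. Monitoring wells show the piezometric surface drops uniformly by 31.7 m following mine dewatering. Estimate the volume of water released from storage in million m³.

b = 148 ft = 45.11 m
S = Ss × b = 6.9 × 10^-7 m⁻¹ × 45.11 m = 3.113 × 10^-5
A = 430 km² = 4.3 × 10^8 m²
ΔV = S × A × Δh = 3.113 × 10^-5 × 4.3 × 10^8 m² × 31.7 m = 4.243 × 10^5 m³
ΔV = 4.243 × 10^5 m³ = 0.4243 million m³

ΔV ≈ 0.424 million m³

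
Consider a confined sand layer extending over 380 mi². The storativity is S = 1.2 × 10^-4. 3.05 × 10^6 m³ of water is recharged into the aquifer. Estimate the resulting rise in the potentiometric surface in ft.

A = 380 mi² = 9.842 × 10^8 m²
Δh = ΔV / (S × A) = 3.05 × 10^6 m³ / (1.2 × 10^-4 × 9.842 × 10^8 m²) = 25.82 m
Δh = 25.82 m = 84.73 ft

Δh ≈ 84.7 ft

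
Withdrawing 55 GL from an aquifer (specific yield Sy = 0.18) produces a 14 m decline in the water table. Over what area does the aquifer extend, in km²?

ΔV = 55 GL = 5.5 × 10^7 m³
A = ΔV / (Sy × Δh) = 5.5 × 10^7 / (0.18 × 14) = 2.183 × 10^7 m²
A = 2.183 × 10^7 m² = 21.83 km²

A ≈ 21.8 km²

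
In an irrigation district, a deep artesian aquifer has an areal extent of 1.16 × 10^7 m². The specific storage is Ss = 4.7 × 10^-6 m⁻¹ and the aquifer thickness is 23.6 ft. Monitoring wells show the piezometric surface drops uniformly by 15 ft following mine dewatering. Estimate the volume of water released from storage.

b = 23.6 ft = 7.193 m
S = Ss × b = 4.7 × 10^-6 m⁻¹ × 7.193 m = 3.381 × 10^-5
Δh = 15 ft = 4.572 m
ΔV = S × A × Δh = 3.381 × 10^-5 × 1.16 × 10^7 m² × 4.572 m = 1793 m³

ΔV ≈ 1790 m³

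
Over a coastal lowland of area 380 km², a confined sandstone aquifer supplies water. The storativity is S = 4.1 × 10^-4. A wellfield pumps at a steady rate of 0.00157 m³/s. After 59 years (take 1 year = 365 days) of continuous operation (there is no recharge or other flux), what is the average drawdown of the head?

A = 380 km² = 3.8 × 10^8 m²
Q = 0.00157 m³/s = 135.6 m³/d
t = 59 years = 21540 d
ΔV = Q × t = 135.6 m³/d × 21540 d = 2.921 × 10^6 m³
Δh = ΔV / (S × A) = 2.921 × 10^6 / (4.1 × 10^-4 × 3.8 × 10^8) = 18.75 m

Δh ≈ 18.7 m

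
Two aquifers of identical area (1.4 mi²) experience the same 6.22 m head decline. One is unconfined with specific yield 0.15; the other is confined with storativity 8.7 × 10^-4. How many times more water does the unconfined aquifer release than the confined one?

ΔV_u / ΔV_c ≈ 172

A = 1.4 mi² = 3.626 × 10^6 m²
Unconfined: ΔV_u = Sy × A × Δh = 0.15 × 3.626 × 10^6 × 6.22 = 3.383 × 10^6 m³
Confined: ΔV_c = S × A × Δh = 8.7 × 10^-4 × 3.626 × 10^6 × 6.22 = 19620 m³
Ratio = ΔV_u / ΔV_c = Sy / S = 0.15 / 8.7 × 10^-4 = 172.4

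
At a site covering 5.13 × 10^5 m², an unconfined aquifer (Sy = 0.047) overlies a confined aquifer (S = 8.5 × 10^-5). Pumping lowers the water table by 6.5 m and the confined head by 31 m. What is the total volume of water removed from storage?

ΔV ≈ 1.58 × 10^5 m³

Unconfined: ΔV_u = Sy × A × Δh_u = 0.047 × 5.13 × 10^5 × 6.5 = 1.567 × 10^5 m³
Confined: ΔV_c = S × A × Δh_c = 8.5 × 10^-5 × 5.13 × 10^5 × 31 = 1352 m³
Total ΔV = 1.567 × 10^5 + 1352 = 1.581 × 10^5 m³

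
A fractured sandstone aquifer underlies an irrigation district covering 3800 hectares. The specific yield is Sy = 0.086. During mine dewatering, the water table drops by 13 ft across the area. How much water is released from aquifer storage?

A = 3800 hectares = 3.8 × 10^7 m²
Δh = 13 ft = 3.962 m
ΔV = Sy × A × Δh = 0.086 × 3.8 × 10^7 m² × 3.962 m = 1.295 × 10^7 m³

ΔV ≈ 1.29 × 10^7 m³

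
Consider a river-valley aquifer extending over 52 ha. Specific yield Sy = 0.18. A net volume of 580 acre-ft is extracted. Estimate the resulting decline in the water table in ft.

Δh ≈ 25.1 ft

A = 52 ha = 5.2 × 10^5 m²
ΔV = 580 acre-ft = 7.154 × 10^5 m³
Δh = ΔV / (Sy × A) = 7.154 × 10^5 m³ / (0.18 × 5.2 × 10^5 m²) = 7.643 m
Δh = 7.643 m = 25.08 ft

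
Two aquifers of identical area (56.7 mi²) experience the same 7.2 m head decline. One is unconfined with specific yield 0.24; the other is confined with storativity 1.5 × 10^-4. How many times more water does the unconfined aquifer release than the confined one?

ΔV_u / ΔV_c ≈ 1600

A = 56.7 mi² = 1.469 × 10^8 m²
Unconfined: ΔV_u = Sy × A × Δh = 0.24 × 1.469 × 10^8 × 7.2 = 2.538 × 10^8 m³
Confined: ΔV_c = S × A × Δh = 1.5 × 10^-4 × 1.469 × 10^8 × 7.2 = 1.586 × 10^5 m³
Ratio = ΔV_u / ΔV_c = Sy / S = 0.24 / 1.5 × 10^-4 = 1600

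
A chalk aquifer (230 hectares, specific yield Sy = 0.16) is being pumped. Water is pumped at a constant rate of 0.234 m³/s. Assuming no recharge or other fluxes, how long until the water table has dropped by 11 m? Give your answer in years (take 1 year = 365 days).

t ≈ 0.549 years

A = 230 hectares = 2.3 × 10^6 m²
ΔV = Sy × A × Δh = 0.16 × 2.3 × 10^6 × 11 = 4.048 × 10^6 m³
Q = 0.234 m³/s = 20220 m³/d
t = ΔV / Q = 4.048 × 10^6 m³ / 20220 m³/d = 200.2 d
t = 200.2 d ≈ 0.5486 years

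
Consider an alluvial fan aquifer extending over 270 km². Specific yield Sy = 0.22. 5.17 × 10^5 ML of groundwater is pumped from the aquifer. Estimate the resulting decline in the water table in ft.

Δh ≈ 28.6 ft

A = 270 km² = 2.7 × 10^8 m²
ΔV = 5.17 × 10^5 ML = 5.17 × 10^8 m³
Δh = ΔV / (Sy × A) = 5.17 × 10^8 m³ / (0.22 × 2.7 × 10^8 m²) = 8.704 m
Δh = 8.704 m = 28.56 ft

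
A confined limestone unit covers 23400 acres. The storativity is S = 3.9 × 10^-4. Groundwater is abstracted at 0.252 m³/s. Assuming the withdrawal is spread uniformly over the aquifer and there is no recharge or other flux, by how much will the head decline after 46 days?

Δh ≈ 27.1 m

A = 23400 acres = 9.47 × 10^7 m²
Q = 0.252 m³/s = 21770 m³/d
ΔV = Q × t = 21770 m³/d × 46 d = 1.002 × 10^6 m³
Δh = ΔV / (S × A) = 1.002 × 10^6 / (3.9 × 10^-4 × 9.47 × 10^7) = 27.12 m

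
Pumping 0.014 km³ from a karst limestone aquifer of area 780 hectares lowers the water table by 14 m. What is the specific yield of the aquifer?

Sy ≈ 0.13

A = 780 hectares = 7.8 × 10^6 m²
ΔV = 0.014 km³ = 1.4 × 10^7 m³
Sy = ΔV / (A × Δh) = 1.4 × 10^7 m³ / (7.8 × 10^6 m² × 14 m) = 0.1282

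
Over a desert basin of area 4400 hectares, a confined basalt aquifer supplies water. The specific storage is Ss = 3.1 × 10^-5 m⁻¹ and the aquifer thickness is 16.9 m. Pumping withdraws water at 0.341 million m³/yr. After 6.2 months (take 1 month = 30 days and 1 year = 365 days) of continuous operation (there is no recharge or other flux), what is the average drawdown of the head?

Δh ≈ 7.54 m

S = Ss × b = 3.1 × 10^-5 m⁻¹ × 16.9 m = 5.239 × 10^-4
A = 4400 hectares = 4.4 × 10^7 m²
Q = 0.341 million m³/yr = 934.2 m³/d
t = 6.2 months = 186 d
ΔV = Q × t = 934.2 m³/d × 186 d = 1.738 × 10^5 m³
Δh = ΔV / (S × A) = 1.738 × 10^5 / (5.239 × 10^-4 × 4.4 × 10^7) = 7.538 m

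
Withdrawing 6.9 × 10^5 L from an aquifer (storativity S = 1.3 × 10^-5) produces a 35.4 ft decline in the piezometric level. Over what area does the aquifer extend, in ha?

Δh = 35.4 ft = 10.79 m
ΔV = 6.9 × 10^5 L = 690 m³
A = ΔV / (S × Δh) = 690 / (1.3 × 10^-5 × 10.79) = 4.919 × 10^6 m²
A = 4.919 × 10^6 m² = 491.9 ha

A ≈ 492 ha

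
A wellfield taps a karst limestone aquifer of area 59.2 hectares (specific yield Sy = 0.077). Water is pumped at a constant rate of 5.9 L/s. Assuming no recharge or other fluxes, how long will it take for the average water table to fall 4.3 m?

t ≈ 385 days

A = 59.2 hectares = 5.92 × 10^5 m²
ΔV = Sy × A × Δh = 0.077 × 5.92 × 10^5 × 4.3 = 1.96 × 10^5 m³
Q = 5.9 L/s = 509.8 m³/d
t = ΔV / Q = 1.96 × 10^5 m³ / 509.8 m³/d = 384.5 d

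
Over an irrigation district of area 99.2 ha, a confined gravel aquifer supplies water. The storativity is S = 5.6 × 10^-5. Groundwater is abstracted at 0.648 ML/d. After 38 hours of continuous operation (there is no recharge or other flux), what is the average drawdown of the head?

A = 99.2 ha = 9.92 × 10^5 m²
Q = 0.648 ML/d = 648 m³/d
t = 38 hours = 1.583 d
ΔV = Q × t = 648 m³/d × 1.583 d = 1026 m³
Δh = ΔV / (S × A) = 1026 / (5.6 × 10^-5 × 9.92 × 10^5) = 18.47 m

Δh ≈ 18.5 m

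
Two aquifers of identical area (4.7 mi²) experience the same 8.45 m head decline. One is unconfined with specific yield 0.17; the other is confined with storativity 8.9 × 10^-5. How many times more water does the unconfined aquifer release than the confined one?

A = 4.7 mi² = 1.217 × 10^7 m²
Unconfined: ΔV_u = Sy × A × Δh = 0.17 × 1.217 × 10^7 × 8.45 = 1.749 × 10^7 m³
Confined: ΔV_c = S × A × Δh = 8.9 × 10^-5 × 1.217 × 10^7 × 8.45 = 9155 m³
Ratio = ΔV_u / ΔV_c = Sy / S = 0.17 / 8.9 × 10^-5 = 1910

ΔV_u / ΔV_c ≈ 1910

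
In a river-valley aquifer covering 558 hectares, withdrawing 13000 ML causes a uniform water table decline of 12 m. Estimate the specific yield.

A = 558 hectares = 5.58 × 10^6 m²
ΔV = 13000 ML = 1.3 × 10^7 m³
Sy = ΔV / (A × Δh) = 1.3 × 10^7 m³ / (5.58 × 10^6 m² × 12 m) = 0.1941

Sy ≈ 0.19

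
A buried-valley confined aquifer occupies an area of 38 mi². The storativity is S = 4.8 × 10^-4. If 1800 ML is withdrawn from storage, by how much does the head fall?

Δh ≈ 38.1 m

A = 38 mi² = 9.842 × 10^7 m²
ΔV = 1800 ML = 1.8 × 10^6 m³
Δh = ΔV / (S × A) = 1.8 × 10^6 m³ / (4.8 × 10^-4 × 9.842 × 10^7 m²) = 38.1 m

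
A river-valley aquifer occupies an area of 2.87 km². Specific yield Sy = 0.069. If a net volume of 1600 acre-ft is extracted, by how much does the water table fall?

A = 2.87 km² = 2.87 × 10^6 m²
ΔV = 1600 acre-ft = 1.974 × 10^6 m³
Δh = ΔV / (Sy × A) = 1.974 × 10^6 m³ / (0.069 × 2.87 × 10^6 m²) = 9.966 m

Δh ≈ 9.97 m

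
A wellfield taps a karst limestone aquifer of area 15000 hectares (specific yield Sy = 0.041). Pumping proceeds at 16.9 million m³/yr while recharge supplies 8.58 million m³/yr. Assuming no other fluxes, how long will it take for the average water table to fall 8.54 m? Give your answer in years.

A = 15000 hectares = 1.5 × 10^8 m²
ΔV = Sy × A × Δh = 0.041 × 1.5 × 10^8 × 8.54 = 5.252 × 10^7 m³
Net withdrawal = 16.9 − 8.58 = 8.32 million m³/yr = 22790 m³/d
t = ΔV / Q = 5.252 × 10^7 m³ / 22790 m³/d = 2304 d
t = 2304 d ≈ 6.313 years

t ≈ 6.31 years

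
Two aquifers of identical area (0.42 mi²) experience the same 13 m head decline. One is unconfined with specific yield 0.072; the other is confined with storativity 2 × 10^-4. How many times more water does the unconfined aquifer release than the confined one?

ΔV_u / ΔV_c ≈ 360

A = 0.42 mi² = 1.088 × 10^6 m²
Unconfined: ΔV_u = Sy × A × Δh = 0.072 × 1.088 × 10^6 × 13 = 1.018 × 10^6 m³
Confined: ΔV_c = S × A × Δh = 2 × 10^-4 × 1.088 × 10^6 × 13 = 2828 m³
Ratio = ΔV_u / ΔV_c = Sy / S = 0.072 / 2 × 10^-4 = 360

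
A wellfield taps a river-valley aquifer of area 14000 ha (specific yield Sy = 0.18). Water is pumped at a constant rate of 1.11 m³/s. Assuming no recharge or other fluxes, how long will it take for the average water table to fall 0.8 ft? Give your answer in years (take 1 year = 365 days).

A = 14000 ha = 1.4 × 10^8 m²
Δh = 0.8 ft = 0.2438 m
ΔV = Sy × A × Δh = 0.18 × 1.4 × 10^8 × 0.2438 = 6.145 × 10^6 m³
Q = 1.11 m³/s = 95900 m³/d
t = ΔV / Q = 6.145 × 10^6 m³ / 95900 m³/d = 64.07 d
t = 64.07 d ≈ 0.1755 years

t ≈ 0.176 years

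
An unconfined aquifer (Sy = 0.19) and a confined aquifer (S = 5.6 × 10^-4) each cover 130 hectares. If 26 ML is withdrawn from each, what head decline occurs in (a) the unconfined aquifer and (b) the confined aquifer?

Δh_u ≈ 0.105 m; Δh_c ≈ 35.7 m

A = 130 hectares = 1.3 × 10^6 m²
ΔV = 26 ML = 26000 m³
Unconfined: Δh_u = ΔV/(Sy·A) = 26000/(0.19 × 1.3 × 10^6) = 0.1053 m
Confined: Δh_c = ΔV/(S·A) = 26000/(5.6 × 10^-4 × 1.3 × 10^6) = 35.71 m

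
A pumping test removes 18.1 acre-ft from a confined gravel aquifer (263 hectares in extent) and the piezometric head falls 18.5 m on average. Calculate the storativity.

A = 263 hectares = 2.63 × 10^6 m²
ΔV = 18.1 acre-ft = 22330 m³
S = ΔV / (A × Δh) = 22330 m³ / (2.63 × 10^6 m² × 18.5 m) = 4.589 × 10^-4

S ≈ 4.6 × 10^-4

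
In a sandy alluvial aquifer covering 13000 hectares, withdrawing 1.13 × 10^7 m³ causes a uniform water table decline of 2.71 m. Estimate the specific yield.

Sy ≈ 0.032

A = 13000 hectares = 1.3 × 10^8 m²
Sy = ΔV / (A × Δh) = 1.13 × 10^7 m³ / (1.3 × 10^8 m² × 2.71 m) = 0.03207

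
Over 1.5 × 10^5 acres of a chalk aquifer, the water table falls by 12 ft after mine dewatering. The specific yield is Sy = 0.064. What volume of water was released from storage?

ΔV ≈ 1.42 × 10^8 m³

A = 1.5 × 10^5 acres = 6.07 × 10^8 m²
Δh = 12 ft = 3.658 m
ΔV = Sy × A × Δh = 0.064 × 6.07 × 10^8 m² × 3.658 m = 1.421 × 10^8 m³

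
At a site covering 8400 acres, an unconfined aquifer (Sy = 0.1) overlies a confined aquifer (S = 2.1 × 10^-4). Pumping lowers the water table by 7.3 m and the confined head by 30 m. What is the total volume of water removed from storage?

A = 8400 acres = 3.399 × 10^7 m²
Unconfined: ΔV_u = Sy × A × Δh_u = 0.1 × 3.399 × 10^7 × 7.3 = 2.482 × 10^7 m³
Confined: ΔV_c = S × A × Δh_c = 2.1 × 10^-4 × 3.399 × 10^7 × 30 = 2.142 × 10^5 m³
Total ΔV = 2.482 × 10^7 + 2.142 × 10^5 = 2.503 × 10^7 m³

ΔV ≈ 2.5 × 10^7 m³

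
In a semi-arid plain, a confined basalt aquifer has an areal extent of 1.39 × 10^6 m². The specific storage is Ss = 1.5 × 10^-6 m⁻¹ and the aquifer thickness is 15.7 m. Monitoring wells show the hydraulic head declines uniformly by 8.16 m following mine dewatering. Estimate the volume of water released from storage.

S = Ss × b = 1.5 × 10^-6 m⁻¹ × 15.7 m = 2.355 × 10^-5
ΔV = S × A × Δh = 2.355 × 10^-5 × 1.39 × 10^6 m² × 8.16 m = 267.1 m³

ΔV ≈ 267 m³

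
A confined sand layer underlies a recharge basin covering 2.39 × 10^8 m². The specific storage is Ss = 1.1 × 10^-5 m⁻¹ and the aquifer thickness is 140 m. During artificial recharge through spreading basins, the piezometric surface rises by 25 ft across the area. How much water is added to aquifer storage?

S = Ss × b = 1.1 × 10^-5 m⁻¹ × 140 m = 1.54 × 10^-3
Δh = 25 ft = 7.62 m
ΔV = S × A × Δh = 0.00154 × 2.39 × 10^8 m² × 7.62 m = 2.805 × 10^6 m³

ΔV ≈ 2.8 × 10^6 m³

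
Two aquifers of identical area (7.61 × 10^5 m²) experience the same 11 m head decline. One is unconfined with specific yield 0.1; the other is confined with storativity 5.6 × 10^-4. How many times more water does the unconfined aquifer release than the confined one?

ΔV_u / ΔV_c ≈ 179

Unconfined: ΔV_u = Sy × A × Δh = 0.1 × 7.61 × 10^5 × 11 = 8.371 × 10^5 m³
Confined: ΔV_c = S × A × Δh = 5.6 × 10^-4 × 7.61 × 10^5 × 11 = 4688 m³
Ratio = ΔV_u / ΔV_c = Sy / S = 0.1 / 5.6 × 10^-4 = 178.6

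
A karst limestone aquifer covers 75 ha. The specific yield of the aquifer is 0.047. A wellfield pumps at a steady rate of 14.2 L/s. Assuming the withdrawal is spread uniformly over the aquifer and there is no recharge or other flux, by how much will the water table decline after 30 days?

Δh ≈ 1.04 m

A = 75 ha = 7.5 × 10^5 m²
Q = 14.2 L/s = 1227 m³/d
ΔV = Q × t = 1227 m³/d × 30 d = 36810 m³
Δh = ΔV / (Sy × A) = 36810 / (0.047 × 7.5 × 10^5) = 1.044 m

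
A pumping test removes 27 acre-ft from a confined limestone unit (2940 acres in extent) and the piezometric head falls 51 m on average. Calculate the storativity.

S ≈ 5.5 × 10^-5

A = 2940 acres = 1.19 × 10^7 m²
ΔV = 27 acre-ft = 33300 m³
S = ΔV / (A × Δh) = 33300 m³ / (1.19 × 10^7 m² × 51 m) = 5.489 × 10^-5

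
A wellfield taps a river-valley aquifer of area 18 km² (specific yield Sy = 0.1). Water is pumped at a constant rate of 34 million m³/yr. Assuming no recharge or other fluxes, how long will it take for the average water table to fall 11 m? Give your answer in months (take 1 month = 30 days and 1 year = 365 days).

A = 18 km² = 1.8 × 10^7 m²
ΔV = Sy × A × Δh = 0.1 × 1.8 × 10^7 × 11 = 1.98 × 10^7 m³
Q = 34 million m³/yr = 93150 m³/d
t = ΔV / Q = 1.98 × 10^7 m³ / 93150 m³/d = 212.6 d
t = 212.6 d ≈ 7.085 months

t ≈ 7.09 months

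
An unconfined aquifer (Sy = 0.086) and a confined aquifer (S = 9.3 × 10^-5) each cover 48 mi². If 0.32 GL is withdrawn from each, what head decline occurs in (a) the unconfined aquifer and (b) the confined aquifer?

Δh_u ≈ 0.0299 m; Δh_c ≈ 27.7 m

A = 48 mi² = 1.243 × 10^8 m²
ΔV = 0.32 GL = 3.2 × 10^5 m³
Unconfined: Δh_u = ΔV/(Sy·A) = 3.2 × 10^5/(0.086 × 1.243 × 10^8) = 0.02993 m
Confined: Δh_c = ΔV/(S·A) = 3.2 × 10^5/(9.3 × 10^-5 × 1.243 × 10^8) = 27.68 m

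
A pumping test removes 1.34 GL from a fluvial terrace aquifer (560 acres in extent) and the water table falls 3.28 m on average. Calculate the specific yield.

Sy ≈ 0.18

A = 560 acres = 2.266 × 10^6 m²
ΔV = 1.34 GL = 1.34 × 10^6 m³
Sy = ΔV / (A × Δh) = 1.34 × 10^6 m³ / (2.266 × 10^6 m² × 3.28 m) = 0.1803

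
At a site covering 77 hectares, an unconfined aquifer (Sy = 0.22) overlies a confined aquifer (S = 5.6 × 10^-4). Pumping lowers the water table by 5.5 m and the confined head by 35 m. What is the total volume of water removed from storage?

ΔV ≈ 9.47 × 10^5 m³

A = 77 hectares = 7.7 × 10^5 m²
Unconfined: ΔV_u = Sy × A × Δh_u = 0.22 × 7.7 × 10^5 × 5.5 = 9.317 × 10^5 m³
Confined: ΔV_c = S × A × Δh_c = 5.6 × 10^-4 × 7.7 × 10^5 × 35 = 15090 m³
Total ΔV = 9.317 × 10^5 + 15090 = 9.468 × 10^5 m³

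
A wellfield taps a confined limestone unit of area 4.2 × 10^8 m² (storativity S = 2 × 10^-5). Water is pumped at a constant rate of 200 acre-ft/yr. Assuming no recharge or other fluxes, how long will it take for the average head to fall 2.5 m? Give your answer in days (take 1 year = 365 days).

ΔV = S × A × Δh = 2 × 10^-5 × 4.2 × 10^8 × 2.5 = 21000 m³
Q = 200 acre-ft/yr = 675.9 m³/d
t = ΔV / Q = 21000 m³ / 675.9 m³/d = 31.07 d

t ≈ 31.1 days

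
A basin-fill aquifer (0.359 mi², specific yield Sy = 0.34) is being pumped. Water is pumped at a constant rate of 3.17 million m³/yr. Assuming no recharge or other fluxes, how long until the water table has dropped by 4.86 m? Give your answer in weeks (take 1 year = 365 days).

A = 0.359 mi² = 9.298 × 10^5 m²
ΔV = Sy × A × Δh = 0.34 × 9.298 × 10^5 × 4.86 = 1.536 × 10^6 m³
Q = 3.17 million m³/yr = 8685 m³/d
t = ΔV / Q = 1.536 × 10^6 m³ / 8685 m³/d = 176.9 d
t = 176.9 d ≈ 25.27 weeks

t ≈ 25.3 weeks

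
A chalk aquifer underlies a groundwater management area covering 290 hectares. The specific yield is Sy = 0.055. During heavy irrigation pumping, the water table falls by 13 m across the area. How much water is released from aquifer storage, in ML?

ΔV ≈ 2070 ML

A = 290 hectares = 2.9 × 10^6 m²
ΔV = Sy × A × Δh = 0.055 × 2.9 × 10^6 m² × 13 m = 2.074 × 10^6 m³
ΔV = 2.074 × 10^6 m³ = 2074 ML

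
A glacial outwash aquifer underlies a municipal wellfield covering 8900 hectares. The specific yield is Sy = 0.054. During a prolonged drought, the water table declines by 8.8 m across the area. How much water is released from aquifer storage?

ΔV ≈ 4.23 × 10^7 m³

A = 8900 hectares = 8.9 × 10^7 m²
ΔV = Sy × A × Δh = 0.054 × 8.9 × 10^7 m² × 8.8 m = 4.229 × 10^7 m³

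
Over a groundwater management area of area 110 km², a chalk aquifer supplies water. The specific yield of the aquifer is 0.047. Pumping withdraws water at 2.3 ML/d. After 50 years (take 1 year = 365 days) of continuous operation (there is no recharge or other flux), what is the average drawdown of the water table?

A = 110 km² = 1.1 × 10^8 m²
Q = 2.3 ML/d = 2300 m³/d
t = 50 years = 18250 d
ΔV = Q × t = 2300 m³/d × 18250 d = 4.197 × 10^7 m³
Δh = ΔV / (Sy × A) = 4.197 × 10^7 / (0.047 × 1.1 × 10^8) = 8.119 m

Δh ≈ 8.12 m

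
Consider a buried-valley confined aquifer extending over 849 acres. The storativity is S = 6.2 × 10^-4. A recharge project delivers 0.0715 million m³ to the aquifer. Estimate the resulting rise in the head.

Δh ≈ 33.6 m

A = 849 acres = 3.436 × 10^6 m²
ΔV = 0.0715 million m³ = 71500 m³
Δh = ΔV / (S × A) = 71500 m³ / (6.2 × 10^-4 × 3.436 × 10^6 m²) = 33.57 m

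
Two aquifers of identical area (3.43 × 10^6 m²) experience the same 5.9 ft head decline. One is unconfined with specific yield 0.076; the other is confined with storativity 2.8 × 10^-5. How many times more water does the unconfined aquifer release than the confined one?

ΔV_u / ΔV_c ≈ 2710

Δh = 5.9 ft = 1.798 m
Unconfined: ΔV_u = Sy × A × Δh = 0.076 × 3.43 × 10^6 × 1.798 = 4.688 × 10^5 m³
Confined: ΔV_c = S × A × Δh = 2.8 × 10^-5 × 3.43 × 10^6 × 1.798 = 172.7 m³
Ratio = ΔV_u / ΔV_c = Sy / S = 0.076 / 2.8 × 10^-5 = 2714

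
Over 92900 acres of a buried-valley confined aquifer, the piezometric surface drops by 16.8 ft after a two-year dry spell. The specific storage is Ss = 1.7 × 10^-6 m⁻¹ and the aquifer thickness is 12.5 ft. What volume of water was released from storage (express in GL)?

b = 12.5 ft = 3.81 m
S = Ss × b = 1.7 × 10^-6 m⁻¹ × 3.81 m = 6.477 × 10^-6
A = 92900 acres = 3.76 × 10^8 m²
Δh = 16.8 ft = 5.121 m
ΔV = S × A × Δh = 6.477 × 10^-6 × 3.76 × 10^8 m² × 5.121 m = 12470 m³
ΔV = 12470 m³ = 0.01247 GL

ΔV ≈ 0.0125 GL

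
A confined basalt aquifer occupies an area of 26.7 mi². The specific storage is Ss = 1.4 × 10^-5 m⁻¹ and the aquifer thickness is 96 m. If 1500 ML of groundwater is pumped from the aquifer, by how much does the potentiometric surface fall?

S = Ss × b = 1.4 × 10^-5 m⁻¹ × 96 m = 1.344 × 10^-3
A = 26.7 mi² = 6.915 × 10^7 m²
ΔV = 1500 ML = 1.5 × 10^6 m³
Δh = ΔV / (S × A) = 1.5 × 10^6 m³ / (0.001344 × 6.915 × 10^7 m²) = 16.14 m

Δh ≈ 16.1 m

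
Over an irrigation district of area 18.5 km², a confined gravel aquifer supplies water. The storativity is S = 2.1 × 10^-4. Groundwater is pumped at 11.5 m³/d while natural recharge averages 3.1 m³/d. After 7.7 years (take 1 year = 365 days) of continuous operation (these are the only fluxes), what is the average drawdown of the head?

Δh ≈ 6.08 m

A = 18.5 km² = 1.85 × 10^7 m²
Net abstraction = 11.5 − 3.1 = 8.4 m³/d
t = 7.7 years = 2810 d
ΔV = Q × t = 8.4 m³/d × 2810 d = 23610 m³
Δh = ΔV / (S × A) = 23610 / (2.1 × 10^-4 × 1.85 × 10^7) = 6.077 m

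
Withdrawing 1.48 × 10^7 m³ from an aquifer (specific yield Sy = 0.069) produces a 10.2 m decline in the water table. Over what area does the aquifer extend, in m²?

A ≈ 2.1 × 10^7 m²

A = ΔV / (Sy × Δh) = 1.48 × 10^7 / (0.069 × 10.2) = 2.103 × 10^7 m²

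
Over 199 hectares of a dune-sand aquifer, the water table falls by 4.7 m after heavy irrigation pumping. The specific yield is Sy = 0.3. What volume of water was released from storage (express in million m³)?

ΔV ≈ 2.81 million m³

A = 199 hectares = 1.99 × 10^6 m²
ΔV = Sy × A × Δh = 0.3 × 1.99 × 10^6 m² × 4.7 m = 2.806 × 10^6 m³
ΔV = 2.806 × 10^6 m³ = 2.806 million m³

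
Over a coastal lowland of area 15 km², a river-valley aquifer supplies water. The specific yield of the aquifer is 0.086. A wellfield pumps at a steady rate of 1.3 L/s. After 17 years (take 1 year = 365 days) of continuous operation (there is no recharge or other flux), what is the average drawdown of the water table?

A = 15 km² = 1.5 × 10^7 m²
Q = 1.3 L/s = 112.3 m³/d
t = 17 years = 6205 d
ΔV = Q × t = 112.3 m³/d × 6205 d = 6.969 × 10^5 m³
Δh = ΔV / (Sy × A) = 6.969 × 10^5 / (0.086 × 1.5 × 10^7) = 0.5403 m

Δh ≈ 0.54 m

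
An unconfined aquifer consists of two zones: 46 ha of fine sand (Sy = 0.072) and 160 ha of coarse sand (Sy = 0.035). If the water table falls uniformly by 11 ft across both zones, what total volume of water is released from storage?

ΔV ≈ 2.99 × 10^5 m³

A₁ = 46 ha = 4.6 × 10^5 m²; A₂ = 160 ha = 1.6 × 10^6 m²
Δh = 11 ft = 3.353 m
ΔV₁ = 0.072 × 4.6 × 10^5 × 3.353 = 1.11 × 10^5 m³
ΔV₂ = 0.035 × 1.6 × 10^6 × 3.353 = 1.878 × 10^5 m³
ΔV = ΔV₁ + ΔV₂ = 2.988 × 10^5 m³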